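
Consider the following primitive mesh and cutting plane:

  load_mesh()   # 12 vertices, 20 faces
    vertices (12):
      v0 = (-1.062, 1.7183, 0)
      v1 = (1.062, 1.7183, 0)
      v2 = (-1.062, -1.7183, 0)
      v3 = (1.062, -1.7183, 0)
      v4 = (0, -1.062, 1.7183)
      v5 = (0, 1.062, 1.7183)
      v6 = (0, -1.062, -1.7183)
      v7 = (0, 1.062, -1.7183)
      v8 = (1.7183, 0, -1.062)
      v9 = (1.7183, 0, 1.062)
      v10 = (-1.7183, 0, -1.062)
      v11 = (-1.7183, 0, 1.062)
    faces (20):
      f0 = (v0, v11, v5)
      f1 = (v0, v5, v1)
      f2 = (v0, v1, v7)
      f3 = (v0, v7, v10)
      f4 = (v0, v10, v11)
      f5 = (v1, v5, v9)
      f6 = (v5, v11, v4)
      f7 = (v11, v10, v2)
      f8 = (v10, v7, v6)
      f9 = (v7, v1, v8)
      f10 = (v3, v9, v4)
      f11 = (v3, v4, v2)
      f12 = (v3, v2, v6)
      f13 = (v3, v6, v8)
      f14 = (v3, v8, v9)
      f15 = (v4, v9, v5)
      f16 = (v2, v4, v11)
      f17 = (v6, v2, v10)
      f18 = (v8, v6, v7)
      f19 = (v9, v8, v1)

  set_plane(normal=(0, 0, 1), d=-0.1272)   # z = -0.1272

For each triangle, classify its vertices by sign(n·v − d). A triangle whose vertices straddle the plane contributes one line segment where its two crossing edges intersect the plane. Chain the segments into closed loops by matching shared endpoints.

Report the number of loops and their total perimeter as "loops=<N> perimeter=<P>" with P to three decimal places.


loops=1 perimeter=11.299

Straddling triangles (10 of 20):
  (v0,v1,v7) [++-] → (0.983384, 1.66972, -0.1272)–(-0.983384, 1.66972, -0.1272)  len=1.9668
  (v0,v7,v10) [+--] → (-0.983384, 1.66972, -0.1272)–(-1.14061, 1.51249, -0.1272)  len=0.2223
  (v0,v10,v11) [+-+] → (-1.14061, 1.51249, -0.1272)–(-1.7183, 0, -0.1272)  len=1.6191
  (v11,v10,v2) [+-+] → (-1.7183, 0, -0.1272)–(-1.14061, -1.51249, -0.1272)  len=1.6191
  (v7,v1,v8) [-+-] → (0.983384, 1.66972, -0.1272)–(1.14061, 1.51249, -0.1272)  len=0.2223
  (v3,v2,v6) [++-] → (-0.983384, -1.66972, -0.1272)–(0.983384, -1.66972, -0.1272)  len=1.9668
  (v3,v6,v8) [+--] → (0.983384, -1.66972, -0.1272)–(1.14061, -1.51249, -0.1272)  len=0.2223
  (v3,v8,v9) [+-+] → (1.14061, -1.51249, -0.1272)–(1.7183, 0, -0.1272)  len=1.6191
  (v6,v2,v10) [-+-] → (-0.983384, -1.66972, -0.1272)–(-1.14061, -1.51249, -0.1272)  len=0.2223
  (v9,v8,v1) [+-+] → (1.7183, 0, -0.1272)–(1.14061, 1.51249, -0.1272)  len=1.6191

Chained into 1 loop(s):
  loop 1: 10 segments, perimeter = 11.2992
Total perimeter = 11.299


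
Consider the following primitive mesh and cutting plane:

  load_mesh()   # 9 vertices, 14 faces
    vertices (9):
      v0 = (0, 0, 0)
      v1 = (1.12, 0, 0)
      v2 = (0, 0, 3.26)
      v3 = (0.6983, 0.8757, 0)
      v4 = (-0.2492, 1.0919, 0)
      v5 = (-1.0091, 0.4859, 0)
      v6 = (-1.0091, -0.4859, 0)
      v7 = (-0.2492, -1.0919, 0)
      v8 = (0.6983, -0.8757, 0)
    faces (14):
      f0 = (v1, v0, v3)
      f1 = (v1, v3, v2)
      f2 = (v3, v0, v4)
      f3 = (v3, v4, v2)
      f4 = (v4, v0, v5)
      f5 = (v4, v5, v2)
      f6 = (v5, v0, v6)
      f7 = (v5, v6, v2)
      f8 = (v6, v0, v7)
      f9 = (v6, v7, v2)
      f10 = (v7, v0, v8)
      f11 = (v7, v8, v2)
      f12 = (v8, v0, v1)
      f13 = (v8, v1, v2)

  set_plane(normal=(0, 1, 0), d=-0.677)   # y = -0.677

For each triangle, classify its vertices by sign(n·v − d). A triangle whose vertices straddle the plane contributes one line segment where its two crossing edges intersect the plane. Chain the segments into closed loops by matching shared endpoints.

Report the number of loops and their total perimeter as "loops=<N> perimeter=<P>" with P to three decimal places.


Straddling triangles (6 of 14):
  (v6,v0,v7) [++-] → (-0.154509, -0.677, 0)–(-0.769468, -0.677, 0)  len=0.6150
  (v6,v7,v2) [+-+] → (-0.769468, -0.677, 0)–(-0.154509, -0.677, 1.23873)  len=1.3830
  (v7,v0,v8) [-+-] → (-0.154509, -0.677, 0)–(0.539853, -0.677, 0)  len=0.6944
  (v7,v8,v2) [--+] → (0.539853, -0.677, 0.739708)–(-0.154509, -0.677, 1.23873)  len=0.8551
  (v8,v0,v1) [-++] → (0.539853, -0.677, 0)–(0.793985, -0.677, 0)  len=0.2541
  (v8,v1,v2) [-++] → (0.793985, -0.677, 0)–(0.539853, -0.677, 0.739708)  len=0.7821

Chained into 1 loop(s):
  loop 1: 6 segments, perimeter = 4.5837
Total perimeter = 4.584

loops=1 perimeter=4.584


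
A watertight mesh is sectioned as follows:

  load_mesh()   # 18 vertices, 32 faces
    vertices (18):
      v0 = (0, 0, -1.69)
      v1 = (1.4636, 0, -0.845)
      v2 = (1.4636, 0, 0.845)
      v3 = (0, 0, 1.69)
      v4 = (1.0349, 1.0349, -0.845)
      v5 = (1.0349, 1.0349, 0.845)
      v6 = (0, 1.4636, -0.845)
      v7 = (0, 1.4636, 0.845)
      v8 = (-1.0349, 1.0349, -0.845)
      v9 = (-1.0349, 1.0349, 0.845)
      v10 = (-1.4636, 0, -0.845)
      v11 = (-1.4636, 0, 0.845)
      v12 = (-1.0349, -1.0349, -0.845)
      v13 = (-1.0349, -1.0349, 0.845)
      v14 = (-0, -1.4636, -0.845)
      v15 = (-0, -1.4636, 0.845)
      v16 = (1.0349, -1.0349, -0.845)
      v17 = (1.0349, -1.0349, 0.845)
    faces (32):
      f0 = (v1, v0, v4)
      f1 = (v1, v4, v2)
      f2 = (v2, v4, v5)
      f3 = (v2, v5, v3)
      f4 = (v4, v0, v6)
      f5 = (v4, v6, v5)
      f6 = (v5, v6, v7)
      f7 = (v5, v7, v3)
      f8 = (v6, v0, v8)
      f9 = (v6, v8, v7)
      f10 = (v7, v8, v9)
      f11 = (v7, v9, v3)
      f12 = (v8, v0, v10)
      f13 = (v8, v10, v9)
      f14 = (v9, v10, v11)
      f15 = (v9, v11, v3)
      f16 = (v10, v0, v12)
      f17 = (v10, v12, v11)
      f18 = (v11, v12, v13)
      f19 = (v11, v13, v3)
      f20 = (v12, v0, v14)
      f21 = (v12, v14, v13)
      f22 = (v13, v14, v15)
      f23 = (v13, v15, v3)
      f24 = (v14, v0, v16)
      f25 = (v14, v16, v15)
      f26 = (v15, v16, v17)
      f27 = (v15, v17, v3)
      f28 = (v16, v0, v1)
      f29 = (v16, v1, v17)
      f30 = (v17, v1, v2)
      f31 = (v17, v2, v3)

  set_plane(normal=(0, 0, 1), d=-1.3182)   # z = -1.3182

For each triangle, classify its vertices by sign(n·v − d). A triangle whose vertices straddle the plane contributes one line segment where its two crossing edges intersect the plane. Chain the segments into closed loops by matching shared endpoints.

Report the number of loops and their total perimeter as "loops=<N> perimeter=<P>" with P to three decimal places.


Straddling triangles (8 of 32):
  (v1,v0,v4) [+-+] → (0.643984, 0, -1.3182)–(0.455356, 0.455356, -1.3182)  len=0.4929
  (v4,v0,v6) [+-+] → (0.455356, 0.455356, -1.3182)–(0, 0.643984, -1.3182)  len=0.4929
  (v6,v0,v8) [+-+] → (0, 0.643984, -1.3182)–(-0.455356, 0.455356, -1.3182)  len=0.4929
  (v8,v0,v10) [+-+] → (-0.455356, 0.455356, -1.3182)–(-0.643984, 0, -1.3182)  len=0.4929
  (v10,v0,v12) [+-+] → (-0.643984, 0, -1.3182)–(-0.455356, -0.455356, -1.3182)  len=0.4929
  (v12,v0,v14) [+-+] → (-0.455356, -0.455356, -1.3182)–(0, -0.643984, -1.3182)  len=0.4929
  (v14,v0,v16) [+-+] → (0, -0.643984, -1.3182)–(0.455356, -0.455356, -1.3182)  len=0.4929
  (v16,v0,v1) [+-+] → (0.455356, -0.455356, -1.3182)–(0.643984, 0, -1.3182)  len=0.4929

Chained into 1 loop(s):
  loop 1: 8 segments, perimeter = 3.9430
Total perimeter = 3.943

loops=1 perimeter=3.943


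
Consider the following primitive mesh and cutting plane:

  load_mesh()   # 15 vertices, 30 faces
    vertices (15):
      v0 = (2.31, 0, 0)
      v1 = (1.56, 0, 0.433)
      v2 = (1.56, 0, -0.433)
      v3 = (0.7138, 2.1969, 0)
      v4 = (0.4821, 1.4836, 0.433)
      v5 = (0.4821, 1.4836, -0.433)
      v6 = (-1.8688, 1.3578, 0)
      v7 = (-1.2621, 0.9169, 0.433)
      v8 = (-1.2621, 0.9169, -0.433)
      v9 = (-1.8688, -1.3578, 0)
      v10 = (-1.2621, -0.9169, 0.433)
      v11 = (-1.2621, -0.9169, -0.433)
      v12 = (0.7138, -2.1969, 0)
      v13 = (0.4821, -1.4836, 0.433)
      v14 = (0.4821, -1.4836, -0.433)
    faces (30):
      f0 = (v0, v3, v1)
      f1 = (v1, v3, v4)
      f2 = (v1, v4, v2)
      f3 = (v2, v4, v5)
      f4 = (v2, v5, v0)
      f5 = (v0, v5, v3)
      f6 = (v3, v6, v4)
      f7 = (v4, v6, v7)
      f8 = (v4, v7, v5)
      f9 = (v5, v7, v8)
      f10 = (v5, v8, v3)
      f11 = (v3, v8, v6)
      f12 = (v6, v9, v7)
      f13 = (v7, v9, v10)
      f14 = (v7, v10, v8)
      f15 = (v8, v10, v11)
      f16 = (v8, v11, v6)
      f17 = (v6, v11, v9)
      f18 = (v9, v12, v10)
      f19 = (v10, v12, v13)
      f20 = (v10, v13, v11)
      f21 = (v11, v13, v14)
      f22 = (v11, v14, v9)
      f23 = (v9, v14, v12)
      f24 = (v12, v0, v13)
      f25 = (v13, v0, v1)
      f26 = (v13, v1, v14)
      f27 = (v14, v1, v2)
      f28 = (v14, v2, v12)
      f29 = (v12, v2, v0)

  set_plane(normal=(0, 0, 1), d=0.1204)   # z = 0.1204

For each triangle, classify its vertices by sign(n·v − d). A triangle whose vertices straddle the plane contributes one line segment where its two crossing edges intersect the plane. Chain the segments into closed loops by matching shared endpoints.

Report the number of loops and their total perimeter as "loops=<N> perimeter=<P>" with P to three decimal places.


Straddling triangles (20 of 30):
  (v0,v3,v1) [--+] → (0.949094, 1.58603, 0.1204)–(2.10145, 0, 0.1204)  len=1.9605
  (v1,v3,v4) [+-+] → (0.949094, 1.58603, 0.1204)–(0.649373, 1.99856, 0.1204)  len=0.5099
  (v1,v4,v2) [++-] → (0.87119, 0.948065, 0.1204)–(1.56, 0, 0.1204)  len=1.1719
  (v2,v4,v5) [-+-] → (0.87119, 0.948065, 0.1204)–(0.4821, 1.4836, 0.1204)  len=0.6620
  (v3,v6,v4) [--+] → (-1.21511, 1.39278, 0.1204)–(0.649373, 1.99856, 0.1204)  len=1.9604
  (v4,v6,v7) [+-+] → (-1.21511, 1.39278, 0.1204)–(-1.7001, 1.2352, 0.1204)  len=0.5099
  (v4,v7,v5) [++-] → (-0.632496, 1.12146, 0.1204)–(0.4821, 1.4836, 0.1204)  len=1.1720
  (v5,v7,v8) [-+-] → (-0.632496, 1.12146, 0.1204)–(-1.2621, 0.9169, 0.1204)  len=0.6620
  (v6,v9,v7) [--+] → (-1.7001, -0.725297, 0.1204)–(-1.7001, 1.2352, 0.1204)  len=1.9605
  (v7,v9,v10) [+-+] → (-1.7001, -0.725297, 0.1204)–(-1.7001, -1.2352, 0.1204)  len=0.5099
  (v7,v10,v8) [++-] → (-1.2621, -0.254953, 0.1204)–(-1.2621, 0.9169, 0.1204)  len=1.1719
  (v8,v10,v11) [-+-] → (-1.2621, -0.254953, 0.1204)–(-1.2621, -0.9169, 0.1204)  len=0.6619
  (v9,v12,v10) [--+] → (0.164381, -1.84098, 0.1204)–(-1.7001, -1.2352, 0.1204)  len=1.9604
  (v10,v12,v13) [+-+] → (0.164381, -1.84098, 0.1204)–(0.649373, -1.99856, 0.1204)  len=0.5099
  (v10,v13,v11) [++-] → (-0.147504, -1.27904, 0.1204)–(-1.2621, -0.9169, 0.1204)  len=1.1720
  (v11,v13,v14) [-+-] → (-0.147504, -1.27904, 0.1204)–(0.4821, -1.4836, 0.1204)  len=0.6620
  (v12,v0,v13) [--+] → (1.80173, -0.41253, 0.1204)–(0.649373, -1.99856, 0.1204)  len=1.9605
  (v13,v0,v1) [+-+] → (1.80173, -0.41253, 0.1204)–(2.10145, 0, 0.1204)  len=0.5099
  (v13,v1,v14) [++-] → (1.17091, -0.535535, 0.1204)–(0.4821, -1.4836, 0.1204)  len=1.1719
  (v14,v1,v2) [-+-] → (1.17091, -0.535535, 0.1204)–(1.56, 0, 0.1204)  len=0.6620

Chained into 2 loop(s):
  loop 1: 10 segments, perimeter = 12.3519
  loop 2: 10 segments, perimeter = 9.1694
Total perimeter = 21.521

loops=2 perimeter=21.521


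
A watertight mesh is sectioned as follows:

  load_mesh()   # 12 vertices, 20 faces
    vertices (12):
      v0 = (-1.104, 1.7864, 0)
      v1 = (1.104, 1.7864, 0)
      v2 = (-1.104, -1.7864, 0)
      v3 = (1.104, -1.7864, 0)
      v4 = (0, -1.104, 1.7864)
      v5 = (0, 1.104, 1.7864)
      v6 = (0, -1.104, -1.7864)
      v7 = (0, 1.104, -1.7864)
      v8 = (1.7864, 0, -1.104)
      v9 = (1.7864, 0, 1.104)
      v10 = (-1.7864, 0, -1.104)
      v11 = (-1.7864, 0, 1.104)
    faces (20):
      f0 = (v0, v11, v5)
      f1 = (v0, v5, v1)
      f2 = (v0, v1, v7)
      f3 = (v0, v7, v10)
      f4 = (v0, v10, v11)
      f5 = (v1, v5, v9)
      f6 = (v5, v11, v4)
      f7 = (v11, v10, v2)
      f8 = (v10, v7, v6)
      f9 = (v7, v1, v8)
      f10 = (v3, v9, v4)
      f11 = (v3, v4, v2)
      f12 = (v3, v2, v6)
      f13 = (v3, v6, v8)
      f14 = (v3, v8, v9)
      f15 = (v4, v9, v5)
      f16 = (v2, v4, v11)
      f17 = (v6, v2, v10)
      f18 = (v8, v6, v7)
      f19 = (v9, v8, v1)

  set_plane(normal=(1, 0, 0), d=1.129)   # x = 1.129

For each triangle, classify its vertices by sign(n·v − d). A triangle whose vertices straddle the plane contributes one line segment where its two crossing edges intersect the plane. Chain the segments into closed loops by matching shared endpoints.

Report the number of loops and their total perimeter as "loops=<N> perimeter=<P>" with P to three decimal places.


loops=1 perimeter=9.224

Straddling triangles (8 of 20):
  (v1,v5,v9) [--+] → (1.129, 0.406275, 1.35513)–(1.129, 1.72095, 0.0404455)  len=1.8592
  (v7,v1,v8) [--+] → (1.129, 1.72095, -0.0404455)–(1.129, 0.406275, -1.35513)  len=1.8592
  (v3,v9,v4) [-+-] → (1.129, -1.72095, 0.0404455)–(1.129, -0.406275, 1.35513)  len=1.8592
  (v3,v6,v8) [--+] → (1.129, -0.406275, -1.35513)–(1.129, -1.72095, -0.0404455)  len=1.8592
  (v3,v8,v9) [-++] → (1.129, -1.72095, -0.0404455)–(1.129, -1.72095, 0.0404455)  len=0.0809
  (v4,v9,v5) [-+-] → (1.129, -0.406275, 1.35513)–(1.129, 0.406275, 1.35513)  len=0.8125
  (v8,v6,v7) [+--] → (1.129, -0.406275, -1.35513)–(1.129, 0.406275, -1.35513)  len=0.8125
  (v9,v8,v1) [++-] → (1.129, 1.72095, -0.0404455)–(1.129, 1.72095, 0.0404455)  len=0.0809

Chained into 1 loop(s):
  loop 1: 8 segments, perimeter = 9.2238
Total perimeter = 9.224


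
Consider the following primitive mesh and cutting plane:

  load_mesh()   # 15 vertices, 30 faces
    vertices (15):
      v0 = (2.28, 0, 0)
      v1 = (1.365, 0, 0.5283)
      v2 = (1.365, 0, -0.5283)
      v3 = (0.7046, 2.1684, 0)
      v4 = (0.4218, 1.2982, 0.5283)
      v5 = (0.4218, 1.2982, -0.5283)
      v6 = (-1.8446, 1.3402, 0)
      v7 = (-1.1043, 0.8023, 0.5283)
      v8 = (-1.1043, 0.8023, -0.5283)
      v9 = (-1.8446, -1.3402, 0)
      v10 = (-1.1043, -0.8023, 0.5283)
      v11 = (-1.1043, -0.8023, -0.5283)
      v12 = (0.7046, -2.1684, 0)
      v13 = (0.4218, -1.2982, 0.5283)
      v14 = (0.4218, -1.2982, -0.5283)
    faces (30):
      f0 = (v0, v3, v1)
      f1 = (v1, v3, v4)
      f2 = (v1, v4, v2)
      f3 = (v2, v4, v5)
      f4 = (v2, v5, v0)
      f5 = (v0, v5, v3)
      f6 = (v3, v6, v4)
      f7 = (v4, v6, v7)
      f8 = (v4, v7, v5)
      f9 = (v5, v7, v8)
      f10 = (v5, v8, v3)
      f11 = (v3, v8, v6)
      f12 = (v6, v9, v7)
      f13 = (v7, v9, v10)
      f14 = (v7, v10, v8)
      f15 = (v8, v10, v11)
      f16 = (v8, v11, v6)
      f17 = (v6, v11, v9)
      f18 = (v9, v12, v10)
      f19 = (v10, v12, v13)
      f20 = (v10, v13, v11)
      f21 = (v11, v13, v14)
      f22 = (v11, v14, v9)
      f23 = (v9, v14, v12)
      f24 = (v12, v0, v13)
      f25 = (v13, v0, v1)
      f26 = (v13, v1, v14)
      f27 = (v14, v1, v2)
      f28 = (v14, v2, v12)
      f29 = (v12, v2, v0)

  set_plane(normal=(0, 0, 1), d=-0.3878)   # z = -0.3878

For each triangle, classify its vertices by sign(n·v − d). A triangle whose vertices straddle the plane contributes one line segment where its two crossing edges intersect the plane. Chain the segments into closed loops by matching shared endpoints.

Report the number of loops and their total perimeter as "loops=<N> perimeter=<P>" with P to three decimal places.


loops=2 perimeter=17.477

Straddling triangles (20 of 30):
  (v1,v4,v2) [++-] → (1.23958, 0.172626, -0.3878)–(1.365, 0, -0.3878)  len=0.2134
  (v2,v4,v5) [-+-] → (1.23958, 0.172626, -0.3878)–(0.4218, 1.2982, -0.3878)  len=1.3913
  (v2,v5,v0) [--+] → (0.915983, 0.952947, -0.3878)–(1.60834, 0, -0.3878)  len=1.1779
  (v0,v5,v3) [+-+] → (0.915983, 0.952947, -0.3878)–(0.49701, 1.52963, -0.3878)  len=0.7128
  (v4,v7,v5) [++-] → (0.218869, 1.23226, -0.3878)–(0.4218, 1.2982, -0.3878)  len=0.2134
  (v5,v7,v8) [-+-] → (0.218869, 1.23226, -0.3878)–(-1.1043, 0.8023, -0.3878)  len=1.3913
  (v5,v8,v3) [--+] → (-0.623228, 1.16561, -0.3878)–(0.49701, 1.52963, -0.3878)  len=1.1779
  (v3,v8,v6) [+-+] → (-0.623228, 1.16561, -0.3878)–(-1.30118, 0.945353, -0.3878)  len=0.7128
  (v7,v10,v8) [++-] → (-1.1043, 0.58893, -0.3878)–(-1.1043, 0.8023, -0.3878)  len=0.2134
  (v8,v10,v11) [-+-] → (-1.1043, 0.58893, -0.3878)–(-1.1043, -0.8023, -0.3878)  len=1.3912
  (v8,v11,v6) [--+] → (-1.30118, -0.232508, -0.3878)–(-1.30118, 0.945353, -0.3878)  len=1.1779
  (v6,v11,v9) [+-+] → (-1.30118, -0.232508, -0.3878)–(-1.30118, -0.945353, -0.3878)  len=0.7128
  (v10,v13,v11) [++-] → (-0.901369, -0.868242, -0.3878)–(-1.1043, -0.8023, -0.3878)  len=0.2134
  (v11,v13,v14) [-+-] → (-0.901369, -0.868242, -0.3878)–(0.4218, -1.2982, -0.3878)  len=1.3913
  (v11,v14,v9) [--+] → (-0.180943, -1.30937, -0.3878)–(-1.30118, -0.945353, -0.3878)  len=1.1779
  (v9,v14,v12) [+-+] → (-0.180943, -1.30937, -0.3878)–(0.49701, -1.52963, -0.3878)  len=0.7128
  (v13,v1,v14) [++-] → (0.547221, -1.12557, -0.3878)–(0.4218, -1.2982, -0.3878)  len=0.2134
  (v14,v1,v2) [-+-] → (0.547221, -1.12557, -0.3878)–(1.365, 0, -0.3878)  len=1.3913
  (v14,v2,v12) [--+] → (1.18937, -0.57668, -0.3878)–(0.49701, -1.52963, -0.3878)  len=1.1779
  (v12,v2,v0) [+-+] → (1.18937, -0.57668, -0.3878)–(1.60834, 0, -0.3878)  len=0.7128

Chained into 2 loop(s):
  loop 1: 10 segments, perimeter = 8.0232
  loop 2: 10 segments, perimeter = 9.4536
Total perimeter = 17.477


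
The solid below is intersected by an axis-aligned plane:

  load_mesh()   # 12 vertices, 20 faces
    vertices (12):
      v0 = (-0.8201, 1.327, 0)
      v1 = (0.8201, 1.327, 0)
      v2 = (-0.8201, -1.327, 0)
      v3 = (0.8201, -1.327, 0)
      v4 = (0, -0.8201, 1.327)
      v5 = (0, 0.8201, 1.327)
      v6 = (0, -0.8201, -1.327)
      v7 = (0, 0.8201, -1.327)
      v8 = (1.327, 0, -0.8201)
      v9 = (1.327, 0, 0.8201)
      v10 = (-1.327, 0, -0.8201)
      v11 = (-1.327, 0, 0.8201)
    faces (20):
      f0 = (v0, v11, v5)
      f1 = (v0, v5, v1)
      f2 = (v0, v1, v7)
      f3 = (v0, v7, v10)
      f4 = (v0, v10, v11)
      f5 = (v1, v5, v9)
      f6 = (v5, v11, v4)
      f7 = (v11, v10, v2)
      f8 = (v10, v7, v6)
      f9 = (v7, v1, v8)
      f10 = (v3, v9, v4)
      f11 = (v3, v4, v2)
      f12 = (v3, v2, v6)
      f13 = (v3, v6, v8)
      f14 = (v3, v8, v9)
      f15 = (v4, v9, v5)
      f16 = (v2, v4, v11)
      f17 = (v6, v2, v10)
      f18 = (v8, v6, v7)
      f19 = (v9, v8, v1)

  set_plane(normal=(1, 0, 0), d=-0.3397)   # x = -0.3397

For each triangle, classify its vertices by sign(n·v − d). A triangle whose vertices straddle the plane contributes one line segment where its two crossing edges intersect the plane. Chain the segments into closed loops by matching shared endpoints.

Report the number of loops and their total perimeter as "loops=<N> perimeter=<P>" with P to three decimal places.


Straddling triangles (10 of 20):
  (v0,v11,v5) [--+] → (-0.3397, 0.610162, 1.19724)–(-0.3397, 1.03007, 0.777333)  len=0.5938
  (v0,v5,v1) [-++] → (-0.3397, 1.03007, 0.777333)–(-0.3397, 1.327, 0)  len=0.8321
  (v0,v1,v7) [-++] → (-0.3397, 1.327, 0)–(-0.3397, 1.03007, -0.777333)  len=0.8321
  (v0,v7,v10) [-+-] → (-0.3397, 1.03007, -0.777333)–(-0.3397, 0.610162, -1.19724)  len=0.5938
  (v5,v11,v4) [+-+] → (-0.3397, 0.610162, 1.19724)–(-0.3397, -0.610162, 1.19724)  len=1.2203
  (v10,v7,v6) [-++] → (-0.3397, 0.610162, -1.19724)–(-0.3397, -0.610162, -1.19724)  len=1.2203
  (v3,v4,v2) [++-] → (-0.3397, -1.03007, 0.777333)–(-0.3397, -1.327, 0)  len=0.8321
  (v3,v2,v6) [+-+] → (-0.3397, -1.327, 0)–(-0.3397, -1.03007, -0.777333)  len=0.8321
  (v2,v4,v11) [-+-] → (-0.3397, -1.03007, 0.777333)–(-0.3397, -0.610162, 1.19724)  len=0.5938
  (v6,v2,v10) [+--] → (-0.3397, -1.03007, -0.777333)–(-0.3397, -0.610162, -1.19724)  len=0.5938

Chained into 1 loop(s):
  loop 1: 10 segments, perimeter = 8.1445
Total perimeter = 8.144

loops=1 perimeter=8.144


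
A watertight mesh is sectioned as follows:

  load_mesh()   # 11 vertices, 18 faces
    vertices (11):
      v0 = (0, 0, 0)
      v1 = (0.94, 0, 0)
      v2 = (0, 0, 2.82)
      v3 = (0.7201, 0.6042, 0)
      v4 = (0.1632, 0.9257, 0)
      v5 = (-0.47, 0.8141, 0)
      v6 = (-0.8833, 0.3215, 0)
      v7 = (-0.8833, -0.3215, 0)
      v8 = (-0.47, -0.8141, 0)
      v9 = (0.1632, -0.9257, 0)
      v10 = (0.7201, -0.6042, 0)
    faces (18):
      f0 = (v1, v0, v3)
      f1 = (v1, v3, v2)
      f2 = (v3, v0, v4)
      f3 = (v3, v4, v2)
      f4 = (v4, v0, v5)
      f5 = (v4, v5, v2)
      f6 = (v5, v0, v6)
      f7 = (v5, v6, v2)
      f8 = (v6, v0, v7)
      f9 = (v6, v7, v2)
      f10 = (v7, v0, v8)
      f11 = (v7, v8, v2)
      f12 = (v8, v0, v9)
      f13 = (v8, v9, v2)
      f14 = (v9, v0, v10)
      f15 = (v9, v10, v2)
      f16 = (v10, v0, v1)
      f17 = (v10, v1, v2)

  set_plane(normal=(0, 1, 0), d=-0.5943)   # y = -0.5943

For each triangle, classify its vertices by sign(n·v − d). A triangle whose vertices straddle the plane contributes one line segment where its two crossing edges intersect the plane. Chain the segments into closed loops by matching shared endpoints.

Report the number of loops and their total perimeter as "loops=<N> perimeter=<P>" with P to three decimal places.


Straddling triangles (8 of 18):
  (v7,v0,v8) [++-] → (-0.343104, -0.5943, 0)–(-0.654416, -0.5943, 0)  len=0.3113
  (v7,v8,v2) [+-+] → (-0.654416, -0.5943, 0)–(-0.343104, -0.5943, 0.761376)  len=0.8226
  (v8,v0,v9) [-+-] → (-0.343104, -0.5943, 0)–(0.104775, -0.5943, 0)  len=0.4479
  (v8,v9,v2) [--+] → (0.104775, -0.5943, 1.00956)–(-0.343104, -0.5943, 0.761376)  len=0.5120
  (v9,v0,v10) [-+-] → (0.104775, -0.5943, 0)–(0.708301, -0.5943, 0)  len=0.6035
  (v9,v10,v2) [--+] → (0.708301, -0.5943, 0.0462066)–(0.104775, -0.5943, 1.00956)  len=1.1368
  (v10,v0,v1) [-++] → (0.708301, -0.5943, 0)–(0.723703, -0.5943, 0)  len=0.0154
  (v10,v1,v2) [-++] → (0.723703, -0.5943, 0)–(0.708301, -0.5943, 0.0462066)  len=0.0487

Chained into 1 loop(s):
  loop 1: 8 segments, perimeter = 3.8982
Total perimeter = 3.898

loops=1 perimeter=3.898


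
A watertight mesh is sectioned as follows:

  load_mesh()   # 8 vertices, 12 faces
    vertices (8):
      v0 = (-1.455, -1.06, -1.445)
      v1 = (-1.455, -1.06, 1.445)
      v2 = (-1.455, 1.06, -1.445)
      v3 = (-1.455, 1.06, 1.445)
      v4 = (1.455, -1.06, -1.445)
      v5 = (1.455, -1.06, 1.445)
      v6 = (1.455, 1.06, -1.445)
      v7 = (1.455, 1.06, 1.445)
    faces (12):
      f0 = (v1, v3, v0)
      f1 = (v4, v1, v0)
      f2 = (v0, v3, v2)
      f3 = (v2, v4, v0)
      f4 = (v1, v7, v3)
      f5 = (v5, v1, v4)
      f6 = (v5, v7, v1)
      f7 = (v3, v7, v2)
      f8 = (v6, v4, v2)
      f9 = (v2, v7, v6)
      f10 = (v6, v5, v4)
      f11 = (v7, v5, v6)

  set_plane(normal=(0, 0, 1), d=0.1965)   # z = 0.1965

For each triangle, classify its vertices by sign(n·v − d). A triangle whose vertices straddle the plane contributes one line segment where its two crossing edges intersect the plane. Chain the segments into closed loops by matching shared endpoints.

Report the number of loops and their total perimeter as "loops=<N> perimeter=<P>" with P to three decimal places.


Straddling triangles (8 of 12):
  (v1,v3,v0) [++-] → (-1.455, 0.144145, 0.1965)–(-1.455, -1.06, 0.1965)  len=1.2041
  (v4,v1,v0) [-+-] → (-0.19786, -1.06, 0.1965)–(-1.455, -1.06, 0.1965)  len=1.2571
  (v0,v3,v2) [-+-] → (-1.455, 0.144145, 0.1965)–(-1.455, 1.06, 0.1965)  len=0.9159
  (v5,v1,v4) [++-] → (-0.19786, -1.06, 0.1965)–(1.455, -1.06, 0.1965)  len=1.6529
  (v3,v7,v2) [++-] → (0.19786, 1.06, 0.1965)–(-1.455, 1.06, 0.1965)  len=1.6529
  (v2,v7,v6) [-+-] → (0.19786, 1.06, 0.1965)–(1.455, 1.06, 0.1965)  len=1.2571
  (v6,v5,v4) [-+-] → (1.455, -0.144145, 0.1965)–(1.455, -1.06, 0.1965)  len=0.9159
  (v7,v5,v6) [++-] → (1.455, -0.144145, 0.1965)–(1.455, 1.06, 0.1965)  len=1.2041

Chained into 1 loop(s):
  loop 1: 8 segments, perimeter = 10.0600
Total perimeter = 10.060

loops=1 perimeter=10.060


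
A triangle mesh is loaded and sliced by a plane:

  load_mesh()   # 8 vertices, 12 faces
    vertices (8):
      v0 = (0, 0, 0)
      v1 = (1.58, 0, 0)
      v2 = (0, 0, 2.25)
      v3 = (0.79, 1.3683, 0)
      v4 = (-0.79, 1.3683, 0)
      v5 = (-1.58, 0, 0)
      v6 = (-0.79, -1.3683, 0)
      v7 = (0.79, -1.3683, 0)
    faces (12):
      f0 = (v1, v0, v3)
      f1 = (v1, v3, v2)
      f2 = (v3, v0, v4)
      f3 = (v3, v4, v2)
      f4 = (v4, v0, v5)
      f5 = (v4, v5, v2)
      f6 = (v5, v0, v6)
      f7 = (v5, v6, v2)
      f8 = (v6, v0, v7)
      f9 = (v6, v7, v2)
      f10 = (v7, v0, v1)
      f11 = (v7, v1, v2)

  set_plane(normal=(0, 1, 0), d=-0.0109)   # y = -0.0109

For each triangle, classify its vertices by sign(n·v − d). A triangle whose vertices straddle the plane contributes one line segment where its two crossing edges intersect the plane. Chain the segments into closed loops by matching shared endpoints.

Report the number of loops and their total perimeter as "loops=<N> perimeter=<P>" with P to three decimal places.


Straddling triangles (6 of 12):
  (v5,v0,v6) [++-] → (-0.00629321, -0.0109, 0)–(-1.57371, -0.0109, 0)  len=1.5674
  (v5,v6,v2) [+-+] → (-1.57371, -0.0109, 0)–(-0.00629321, -0.0109, 2.23208)  len=2.7274
  (v6,v0,v7) [-+-] → (-0.00629321, -0.0109, 0)–(0.00629321, -0.0109, 0)  len=0.0126
  (v6,v7,v2) [--+] → (0.00629321, -0.0109, 2.23208)–(-0.00629321, -0.0109, 2.23208)  len=0.0126
  (v7,v0,v1) [-++] → (0.00629321, -0.0109, 0)–(1.57371, -0.0109, 0)  len=1.5674
  (v7,v1,v2) [-++] → (1.57371, -0.0109, 0)–(0.00629321, -0.0109, 2.23208)  len=2.7274

Chained into 1 loop(s):
  loop 1: 6 segments, perimeter = 8.6149
Total perimeter = 8.615

loops=1 perimeter=8.615


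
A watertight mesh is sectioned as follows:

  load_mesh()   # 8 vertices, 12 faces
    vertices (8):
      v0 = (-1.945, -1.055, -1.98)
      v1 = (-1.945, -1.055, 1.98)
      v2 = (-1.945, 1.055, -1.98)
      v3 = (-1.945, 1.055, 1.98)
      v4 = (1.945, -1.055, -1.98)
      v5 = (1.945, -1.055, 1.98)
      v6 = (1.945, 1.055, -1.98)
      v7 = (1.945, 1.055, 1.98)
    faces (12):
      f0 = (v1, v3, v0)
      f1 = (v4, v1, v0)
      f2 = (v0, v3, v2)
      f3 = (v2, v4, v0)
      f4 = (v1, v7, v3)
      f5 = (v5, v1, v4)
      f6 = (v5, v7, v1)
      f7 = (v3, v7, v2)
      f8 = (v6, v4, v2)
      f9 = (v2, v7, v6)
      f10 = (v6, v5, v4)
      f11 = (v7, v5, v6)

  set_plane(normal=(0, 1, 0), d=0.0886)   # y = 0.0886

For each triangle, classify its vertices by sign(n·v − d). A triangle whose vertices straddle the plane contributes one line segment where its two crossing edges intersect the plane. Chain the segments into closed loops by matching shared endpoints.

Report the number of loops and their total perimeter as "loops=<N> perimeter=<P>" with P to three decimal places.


loops=1 perimeter=15.700

Straddling triangles (8 of 12):
  (v1,v3,v0) [-+-] → (-1.945, 0.0886, 1.98)–(-1.945, 0.0886, 0.166282)  len=1.8137
  (v0,v3,v2) [-++] → (-1.945, 0.0886, 0.166282)–(-1.945, 0.0886, -1.98)  len=2.1463
  (v2,v4,v0) [+--] → (-0.163343, 0.0886, -1.98)–(-1.945, 0.0886, -1.98)  len=1.7817
  (v1,v7,v3) [-++] → (0.163343, 0.0886, 1.98)–(-1.945, 0.0886, 1.98)  len=2.1083
  (v5,v7,v1) [-+-] → (1.945, 0.0886, 1.98)–(0.163343, 0.0886, 1.98)  len=1.7817
  (v6,v4,v2) [+-+] → (1.945, 0.0886, -1.98)–(-0.163343, 0.0886, -1.98)  len=2.1083
  (v6,v5,v4) [+--] → (1.945, 0.0886, -0.166282)–(1.945, 0.0886, -1.98)  len=1.8137
  (v7,v5,v6) [+-+] → (1.945, 0.0886, 1.98)–(1.945, 0.0886, -0.166282)  len=2.1463

Chained into 1 loop(s):
  loop 1: 8 segments, perimeter = 15.7000
Total perimeter = 15.700


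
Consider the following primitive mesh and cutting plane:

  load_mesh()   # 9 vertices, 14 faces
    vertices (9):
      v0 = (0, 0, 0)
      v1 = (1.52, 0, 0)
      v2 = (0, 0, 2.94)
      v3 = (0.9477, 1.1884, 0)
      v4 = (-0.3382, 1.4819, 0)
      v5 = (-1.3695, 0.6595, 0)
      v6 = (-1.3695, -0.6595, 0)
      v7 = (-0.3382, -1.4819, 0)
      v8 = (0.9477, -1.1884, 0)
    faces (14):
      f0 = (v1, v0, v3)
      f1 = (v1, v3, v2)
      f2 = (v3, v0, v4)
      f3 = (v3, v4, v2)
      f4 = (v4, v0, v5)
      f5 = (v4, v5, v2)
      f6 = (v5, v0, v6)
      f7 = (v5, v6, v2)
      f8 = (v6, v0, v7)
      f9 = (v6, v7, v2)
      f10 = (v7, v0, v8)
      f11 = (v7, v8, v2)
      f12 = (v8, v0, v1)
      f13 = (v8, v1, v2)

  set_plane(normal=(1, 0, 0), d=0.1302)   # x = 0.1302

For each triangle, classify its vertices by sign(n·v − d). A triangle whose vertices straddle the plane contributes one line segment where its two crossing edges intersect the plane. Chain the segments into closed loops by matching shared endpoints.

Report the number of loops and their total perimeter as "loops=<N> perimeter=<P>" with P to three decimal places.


Straddling triangles (8 of 14):
  (v1,v0,v3) [+-+] → (0.1302, 0, 0)–(0.1302, 0.163269, 0)  len=0.1633
  (v1,v3,v2) [++-] → (0.1302, 0.163269, 2.53609)–(0.1302, 0, 2.68817)  len=0.2231
  (v3,v0,v4) [+--] → (0.1302, 0.163269, 0)–(0.1302, 1.37499, 0)  len=1.2117
  (v3,v4,v2) [+--] → (0.1302, 1.37499, 0)–(0.1302, 0.163269, 2.53609)  len=2.8107
  (v7,v0,v8) [--+] → (0.1302, -0.163269, 0)–(0.1302, -1.37499, 0)  len=1.2117
  (v7,v8,v2) [-+-] → (0.1302, -1.37499, 0)–(0.1302, -0.163269, 2.53609)  len=2.8107
  (v8,v0,v1) [+-+] → (0.1302, -0.163269, 0)–(0.1302, 0, 0)  len=0.1633
  (v8,v1,v2) [++-] → (0.1302, 0, 2.68817)–(0.1302, -0.163269, 2.53609)  len=0.2231

Chained into 1 loop(s):
  loop 1: 8 segments, perimeter = 8.8176
Total perimeter = 8.818

loops=1 perimeter=8.818


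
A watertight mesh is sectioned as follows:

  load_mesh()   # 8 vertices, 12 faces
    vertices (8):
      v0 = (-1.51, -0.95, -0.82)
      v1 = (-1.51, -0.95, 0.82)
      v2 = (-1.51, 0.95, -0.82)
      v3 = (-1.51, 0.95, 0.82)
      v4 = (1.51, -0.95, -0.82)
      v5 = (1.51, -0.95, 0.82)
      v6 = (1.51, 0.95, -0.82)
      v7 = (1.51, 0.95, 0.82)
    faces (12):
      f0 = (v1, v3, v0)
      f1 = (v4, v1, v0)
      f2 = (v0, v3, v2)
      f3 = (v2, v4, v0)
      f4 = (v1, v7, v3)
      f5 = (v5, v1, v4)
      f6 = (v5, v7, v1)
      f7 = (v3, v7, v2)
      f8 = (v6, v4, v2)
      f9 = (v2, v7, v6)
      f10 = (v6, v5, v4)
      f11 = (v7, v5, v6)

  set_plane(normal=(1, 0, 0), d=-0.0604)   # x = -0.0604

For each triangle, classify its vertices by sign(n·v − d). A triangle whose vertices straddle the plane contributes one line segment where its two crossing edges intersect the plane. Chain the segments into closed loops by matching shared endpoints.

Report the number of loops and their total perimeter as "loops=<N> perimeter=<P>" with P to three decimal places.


Straddling triangles (8 of 12):
  (v4,v1,v0) [+--] → (-0.0604, -0.95, 0.0328)–(-0.0604, -0.95, -0.82)  len=0.8528
  (v2,v4,v0) [-+-] → (-0.0604, 0.038, -0.82)–(-0.0604, -0.95, -0.82)  len=0.9880
  (v1,v7,v3) [-+-] → (-0.0604, -0.038, 0.82)–(-0.0604, 0.95, 0.82)  len=0.9880
  (v5,v1,v4) [+-+] → (-0.0604, -0.95, 0.82)–(-0.0604, -0.95, 0.0328)  len=0.7872
  (v5,v7,v1) [++-] → (-0.0604, -0.038, 0.82)–(-0.0604, -0.95, 0.82)  len=0.9120
  (v3,v7,v2) [-+-] → (-0.0604, 0.95, 0.82)–(-0.0604, 0.95, -0.0328)  len=0.8528
  (v6,v4,v2) [++-] → (-0.0604, 0.038, -0.82)–(-0.0604, 0.95, -0.82)  len=0.9120
  (v2,v7,v6) [-++] → (-0.0604, 0.95, -0.0328)–(-0.0604, 0.95, -0.82)  len=0.7872

Chained into 1 loop(s):
  loop 1: 8 segments, perimeter = 7.0800
Total perimeter = 7.080

loops=1 perimeter=7.080


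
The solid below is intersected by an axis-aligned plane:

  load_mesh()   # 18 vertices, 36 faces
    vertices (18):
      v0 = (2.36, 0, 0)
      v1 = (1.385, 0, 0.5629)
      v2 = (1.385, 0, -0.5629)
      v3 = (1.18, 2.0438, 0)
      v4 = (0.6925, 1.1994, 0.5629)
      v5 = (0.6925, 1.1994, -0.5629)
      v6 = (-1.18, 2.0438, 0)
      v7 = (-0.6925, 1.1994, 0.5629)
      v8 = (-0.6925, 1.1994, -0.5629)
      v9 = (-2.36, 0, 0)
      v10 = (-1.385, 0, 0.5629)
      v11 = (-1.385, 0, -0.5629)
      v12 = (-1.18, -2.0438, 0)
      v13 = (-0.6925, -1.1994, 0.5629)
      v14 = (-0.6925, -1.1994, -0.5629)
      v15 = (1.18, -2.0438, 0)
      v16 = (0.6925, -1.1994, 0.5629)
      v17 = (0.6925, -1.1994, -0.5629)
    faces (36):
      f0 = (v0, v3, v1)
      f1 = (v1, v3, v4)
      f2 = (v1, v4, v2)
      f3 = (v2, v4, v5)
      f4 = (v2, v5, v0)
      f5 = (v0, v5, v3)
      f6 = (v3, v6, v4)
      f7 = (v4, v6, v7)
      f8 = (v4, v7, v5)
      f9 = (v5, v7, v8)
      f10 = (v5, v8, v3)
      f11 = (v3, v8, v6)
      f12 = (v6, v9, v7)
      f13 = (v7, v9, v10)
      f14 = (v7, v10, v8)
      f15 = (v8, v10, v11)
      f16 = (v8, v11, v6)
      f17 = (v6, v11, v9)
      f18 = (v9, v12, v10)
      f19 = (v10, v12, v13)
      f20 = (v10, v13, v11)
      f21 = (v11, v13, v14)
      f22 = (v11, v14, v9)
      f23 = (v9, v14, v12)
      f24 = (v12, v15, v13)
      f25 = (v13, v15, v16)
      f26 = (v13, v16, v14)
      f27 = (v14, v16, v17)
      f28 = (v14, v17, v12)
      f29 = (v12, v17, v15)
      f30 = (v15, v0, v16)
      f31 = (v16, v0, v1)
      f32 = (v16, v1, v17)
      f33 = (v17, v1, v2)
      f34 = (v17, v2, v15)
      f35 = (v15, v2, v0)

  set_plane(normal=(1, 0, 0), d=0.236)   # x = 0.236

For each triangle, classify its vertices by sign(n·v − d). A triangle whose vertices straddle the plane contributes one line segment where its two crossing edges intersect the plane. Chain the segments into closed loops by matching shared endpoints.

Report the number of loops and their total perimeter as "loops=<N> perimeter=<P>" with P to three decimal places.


Straddling triangles (12 of 36):
  (v3,v6,v4) [+-+] → (0.236, 2.0438, 0)–(0.236, 1.40526, 0.42567)  len=0.7674
  (v4,v6,v7) [+--] → (0.236, 1.40526, 0.42567)–(0.236, 1.1994, 0.5629)  len=0.2474
  (v4,v7,v5) [+-+] → (0.236, 1.1994, 0.5629)–(0.236, 1.1994, -0.191833)  len=0.7547
  (v5,v7,v8) [+--] → (0.236, 1.1994, -0.191833)–(0.236, 1.1994, -0.5629)  len=0.3711
  (v5,v8,v3) [+-+] → (0.236, 1.1994, -0.5629)–(0.236, 1.61811, -0.28378)  len=0.5032
  (v3,v8,v6) [+--] → (0.236, 1.61811, -0.28378)–(0.236, 2.0438, 0)  len=0.5116
  (v12,v15,v13) [-+-] → (0.236, -2.0438, 0)–(0.236, -1.61811, 0.28378)  len=0.5116
  (v13,v15,v16) [-++] → (0.236, -1.61811, 0.28378)–(0.236, -1.1994, 0.5629)  len=0.5032
  (v13,v16,v14) [-+-] → (0.236, -1.1994, 0.5629)–(0.236, -1.1994, 0.191833)  len=0.3711
  (v14,v16,v17) [-++] → (0.236, -1.1994, 0.191833)–(0.236, -1.1994, -0.5629)  len=0.7547
  (v14,v17,v12) [-+-] → (0.236, -1.1994, -0.5629)–(0.236, -1.40526, -0.42567)  len=0.2474
  (v12,v17,v15) [-++] → (0.236, -1.40526, -0.42567)–(0.236, -2.0438, 0)  len=0.7674

Chained into 2 loop(s):
  loop 1: 6 segments, perimeter = 3.1554
  loop 2: 6 segments, perimeter = 3.1554
Total perimeter = 6.311

loops=2 perimeter=6.311


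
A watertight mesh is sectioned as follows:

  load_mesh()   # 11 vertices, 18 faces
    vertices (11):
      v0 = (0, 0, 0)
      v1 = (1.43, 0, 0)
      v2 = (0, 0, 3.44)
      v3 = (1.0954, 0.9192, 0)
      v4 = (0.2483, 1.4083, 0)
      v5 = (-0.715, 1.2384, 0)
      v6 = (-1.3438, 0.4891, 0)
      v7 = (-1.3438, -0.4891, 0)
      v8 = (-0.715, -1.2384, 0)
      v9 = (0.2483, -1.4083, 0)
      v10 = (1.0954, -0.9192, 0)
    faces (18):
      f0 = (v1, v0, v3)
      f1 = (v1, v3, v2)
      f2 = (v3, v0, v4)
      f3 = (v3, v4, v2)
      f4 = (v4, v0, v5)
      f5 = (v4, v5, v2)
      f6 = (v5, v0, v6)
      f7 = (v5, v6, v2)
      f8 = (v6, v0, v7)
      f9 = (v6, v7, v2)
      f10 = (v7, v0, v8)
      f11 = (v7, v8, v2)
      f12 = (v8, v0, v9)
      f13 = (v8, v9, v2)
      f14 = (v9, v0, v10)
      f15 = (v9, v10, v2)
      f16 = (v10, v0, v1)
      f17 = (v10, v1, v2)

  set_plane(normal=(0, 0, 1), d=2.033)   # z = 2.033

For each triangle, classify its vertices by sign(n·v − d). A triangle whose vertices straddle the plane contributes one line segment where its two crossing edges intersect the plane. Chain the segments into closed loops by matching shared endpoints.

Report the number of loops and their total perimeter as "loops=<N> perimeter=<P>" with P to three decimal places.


loops=1 perimeter=3.601

Straddling triangles (9 of 18):
  (v1,v3,v2) [--+] → (0.448031, 0.375963, 2.033)–(0.584887, 0, 2.033)  len=0.4001
  (v3,v4,v2) [--+] → (0.101558, 0.576011, 2.033)–(0.448031, 0.375963, 2.033)  len=0.4001
  (v4,v5,v2) [--+] → (-0.292443, 0.50652, 2.033)–(0.101558, 0.576011, 2.033)  len=0.4001
  (v5,v6,v2) [--+] → (-0.54963, 0.200048, 2.033)–(-0.292443, 0.50652, 2.033)  len=0.4001
  (v6,v7,v2) [--+] → (-0.54963, -0.200048, 2.033)–(-0.54963, 0.200048, 2.033)  len=0.4001
  (v7,v8,v2) [--+] → (-0.292443, -0.50652, 2.033)–(-0.54963, -0.200048, 2.033)  len=0.4001
  (v8,v9,v2) [--+] → (0.101558, -0.576011, 2.033)–(-0.292443, -0.50652, 2.033)  len=0.4001
  (v9,v10,v2) [--+] → (0.448031, -0.375963, 2.033)–(0.101558, -0.576011, 2.033)  len=0.4001
  (v10,v1,v2) [--+] → (0.584887, 0, 2.033)–(0.448031, -0.375963, 2.033)  len=0.4001

Chained into 1 loop(s):
  loop 1: 9 segments, perimeter = 3.6008
Total perimeter = 3.601


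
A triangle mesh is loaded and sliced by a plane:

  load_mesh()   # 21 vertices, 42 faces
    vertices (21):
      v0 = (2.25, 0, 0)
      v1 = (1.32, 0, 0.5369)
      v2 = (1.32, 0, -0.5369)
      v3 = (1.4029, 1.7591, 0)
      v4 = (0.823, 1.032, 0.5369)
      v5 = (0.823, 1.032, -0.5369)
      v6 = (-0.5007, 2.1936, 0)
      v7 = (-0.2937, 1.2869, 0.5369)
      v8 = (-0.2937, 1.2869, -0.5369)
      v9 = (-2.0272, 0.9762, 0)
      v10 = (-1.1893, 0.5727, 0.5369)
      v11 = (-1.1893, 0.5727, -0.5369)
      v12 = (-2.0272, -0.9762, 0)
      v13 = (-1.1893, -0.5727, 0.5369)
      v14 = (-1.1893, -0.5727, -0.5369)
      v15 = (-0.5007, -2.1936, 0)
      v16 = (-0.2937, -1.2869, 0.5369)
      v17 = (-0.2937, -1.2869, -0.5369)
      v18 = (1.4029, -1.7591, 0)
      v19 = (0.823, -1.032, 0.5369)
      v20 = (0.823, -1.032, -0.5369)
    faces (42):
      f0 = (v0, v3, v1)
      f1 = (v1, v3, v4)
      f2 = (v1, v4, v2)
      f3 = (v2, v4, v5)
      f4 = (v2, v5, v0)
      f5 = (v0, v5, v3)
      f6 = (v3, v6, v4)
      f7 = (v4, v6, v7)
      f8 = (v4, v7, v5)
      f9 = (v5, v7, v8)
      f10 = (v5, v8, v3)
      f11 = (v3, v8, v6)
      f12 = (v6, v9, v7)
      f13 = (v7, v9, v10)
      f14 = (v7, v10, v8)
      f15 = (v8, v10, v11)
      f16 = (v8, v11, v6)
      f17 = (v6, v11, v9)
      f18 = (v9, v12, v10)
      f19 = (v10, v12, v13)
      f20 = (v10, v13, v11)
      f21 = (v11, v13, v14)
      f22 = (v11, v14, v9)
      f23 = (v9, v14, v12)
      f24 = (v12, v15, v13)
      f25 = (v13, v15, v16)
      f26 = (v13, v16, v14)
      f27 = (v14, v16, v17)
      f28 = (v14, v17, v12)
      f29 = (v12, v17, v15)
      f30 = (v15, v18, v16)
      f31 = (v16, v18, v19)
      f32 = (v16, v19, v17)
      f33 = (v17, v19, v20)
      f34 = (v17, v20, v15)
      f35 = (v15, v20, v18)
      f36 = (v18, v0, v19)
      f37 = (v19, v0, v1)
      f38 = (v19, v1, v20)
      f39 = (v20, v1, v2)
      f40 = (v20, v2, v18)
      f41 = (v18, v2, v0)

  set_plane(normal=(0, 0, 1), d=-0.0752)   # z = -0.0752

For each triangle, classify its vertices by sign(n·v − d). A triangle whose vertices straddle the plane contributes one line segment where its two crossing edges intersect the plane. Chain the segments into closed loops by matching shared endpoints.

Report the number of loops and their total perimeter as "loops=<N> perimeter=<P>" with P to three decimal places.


Straddling triangles (28 of 42):
  (v1,v4,v2) [++-] → (1.10631, 0.443727, -0.0752)–(1.32, 0, -0.0752)  len=0.4925
  (v2,v4,v5) [-+-] → (1.10631, 0.443727, -0.0752)–(0.823, 1.032, -0.0752)  len=0.6529
  (v2,v5,v0) [--+] → (2.05013, 0.144545, -0.0752)–(2.11974, 0, -0.0752)  len=0.1604
  (v0,v5,v3) [+-+] → (2.05013, 0.144545, -0.0752)–(1.32168, 1.65726, -0.0752)  len=1.6790
  (v4,v7,v5) [++-] → (0.342854, 1.1416, -0.0752)–(0.823, 1.032, -0.0752)  len=0.4925
  (v5,v7,v8) [-+-] → (0.342854, 1.1416, -0.0752)–(-0.2937, 1.2869, -0.0752)  len=0.6529
  (v5,v8,v3) [--+] → (1.16527, 1.69296, -0.0752)–(1.32168, 1.65726, -0.0752)  len=0.1604
  (v3,v8,v6) [+-+] → (1.16527, 1.69296, -0.0752)–(-0.471707, 2.0666, -0.0752)  len=1.6791
  (v7,v10,v8) [++-] → (-0.67878, 0.979817, -0.0752)–(-0.2937, 1.2869, -0.0752)  len=0.4925
  (v8,v10,v11) [-+-] → (-0.67878, 0.979817, -0.0752)–(-1.1893, 0.5727, -0.0752)  len=0.6530
  (v8,v11,v6) [--+] → (-0.597148, 1.96657, -0.0752)–(-0.471707, 2.0666, -0.0752)  len=0.1604
  (v6,v11,v9) [+-+] → (-0.597148, 1.96657, -0.0752)–(-1.90984, 0.919684, -0.0752)  len=1.6790
  (v10,v13,v11) [++-] → (-1.1893, 0.0802143, -0.0752)–(-1.1893, 0.5727, -0.0752)  len=0.4925
  (v11,v13,v14) [-+-] → (-1.1893, 0.0802143, -0.0752)–(-1.1893, -0.5727, -0.0752)  len=0.6529
  (v11,v14,v9) [--+] → (-1.90984, 0.759256, -0.0752)–(-1.90984, 0.919684, -0.0752)  len=0.1604
  (v9,v14,v12) [+-+] → (-1.90984, 0.759256, -0.0752)–(-1.90984, -0.919684, -0.0752)  len=1.6789
  (v13,v16,v14) [++-] → (-0.80422, -0.879783, -0.0752)–(-1.1893, -0.5727, -0.0752)  len=0.4925
  (v14,v16,v17) [-+-] → (-0.80422, -0.879783, -0.0752)–(-0.2937, -1.2869, -0.0752)  len=0.6530
  (v14,v17,v12) [--+] → (-1.7844, -1.01972, -0.0752)–(-1.90984, -0.919684, -0.0752)  len=0.1604
  (v12,v17,v15) [+-+] → (-1.7844, -1.01972, -0.0752)–(-0.471707, -2.0666, -0.0752)  len=1.6790
  (v16,v19,v17) [++-] → (0.186446, -1.1773, -0.0752)–(-0.2937, -1.2869, -0.0752)  len=0.4925
  (v17,v19,v20) [-+-] → (0.186446, -1.1773, -0.0752)–(0.823, -1.032, -0.0752)  len=0.6529
  (v17,v20,v15) [--+] → (-0.315298, -2.0309, -0.0752)–(-0.471707, -2.0666, -0.0752)  len=0.1604
  (v15,v20,v18) [+-+] → (-0.315298, -2.0309, -0.0752)–(1.32168, -1.65726, -0.0752)  len=1.6791
  (v19,v1,v20) [++-] → (1.03669, -0.588273, -0.0752)–(0.823, -1.032, -0.0752)  len=0.4925
  (v20,v1,v2) [-+-] → (1.03669, -0.588273, -0.0752)–(1.32, 0, -0.0752)  len=0.6529
  (v20,v2,v18) [--+] → (1.39129, -1.51271, -0.0752)–(1.32168, -1.65726, -0.0752)  len=0.1604
  (v18,v2,v0) [+-+] → (1.39129, -1.51271, -0.0752)–(2.11974, 0, -0.0752)  len=1.6790

Chained into 2 loop(s):
  loop 1: 14 segments, perimeter = 8.0181
  loop 2: 14 segments, perimeter = 12.8761
Total perimeter = 20.894

loops=2 perimeter=20.894
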